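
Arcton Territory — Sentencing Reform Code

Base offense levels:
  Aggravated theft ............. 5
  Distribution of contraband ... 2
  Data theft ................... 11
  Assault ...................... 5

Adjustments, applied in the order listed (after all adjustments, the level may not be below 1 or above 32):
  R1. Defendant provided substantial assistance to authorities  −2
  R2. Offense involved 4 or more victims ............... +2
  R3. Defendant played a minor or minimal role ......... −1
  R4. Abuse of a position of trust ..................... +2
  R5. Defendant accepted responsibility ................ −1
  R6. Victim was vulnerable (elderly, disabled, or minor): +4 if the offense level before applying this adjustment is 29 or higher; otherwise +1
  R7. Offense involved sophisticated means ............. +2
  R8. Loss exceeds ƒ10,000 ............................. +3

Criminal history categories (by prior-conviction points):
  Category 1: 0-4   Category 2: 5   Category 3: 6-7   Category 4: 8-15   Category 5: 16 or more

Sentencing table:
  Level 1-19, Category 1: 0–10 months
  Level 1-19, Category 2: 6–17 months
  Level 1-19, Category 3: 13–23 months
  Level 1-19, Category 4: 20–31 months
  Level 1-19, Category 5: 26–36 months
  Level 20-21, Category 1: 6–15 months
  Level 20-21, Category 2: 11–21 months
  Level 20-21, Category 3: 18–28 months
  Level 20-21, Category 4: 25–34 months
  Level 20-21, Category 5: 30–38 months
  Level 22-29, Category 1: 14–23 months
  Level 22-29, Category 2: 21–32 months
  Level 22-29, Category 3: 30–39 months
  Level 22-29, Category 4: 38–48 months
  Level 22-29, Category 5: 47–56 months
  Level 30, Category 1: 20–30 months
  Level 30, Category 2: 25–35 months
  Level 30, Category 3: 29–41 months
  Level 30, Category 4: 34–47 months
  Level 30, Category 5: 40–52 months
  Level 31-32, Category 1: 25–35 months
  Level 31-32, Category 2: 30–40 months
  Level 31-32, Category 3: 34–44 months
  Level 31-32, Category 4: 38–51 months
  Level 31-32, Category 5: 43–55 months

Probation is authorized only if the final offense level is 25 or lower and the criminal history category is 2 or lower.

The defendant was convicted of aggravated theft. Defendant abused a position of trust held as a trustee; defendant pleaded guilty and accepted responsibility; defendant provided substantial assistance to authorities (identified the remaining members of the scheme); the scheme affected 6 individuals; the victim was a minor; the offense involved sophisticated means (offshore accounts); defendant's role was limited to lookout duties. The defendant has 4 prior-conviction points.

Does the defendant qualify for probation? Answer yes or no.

Base offense level for aggravated theft: 5.
R1 applies: 5 − 2 = 3.
R2 applies: 3 + 2 = 5.
R3 applies: 5 − 1 = 4.
R4 applies: 4 + 2 = 6.
R5 applies: 6 − 1 = 5.
R6 applies (level before this adjustment is 5 < 29, so +1): 5 + 1 = 6.
R7 applies: 6 + 2 = 8.
R8 does not apply.
Final offense level: 8.
Criminal history: 4 prior points → Category 1 (0-4).
Level 8 falls in the 1-19 band.
Grid: Level 1-19 × Category 1 = 0-10 months.
Probation check: level 8 ≤ 25 and category 1 ≤ 2 → eligible.

Yes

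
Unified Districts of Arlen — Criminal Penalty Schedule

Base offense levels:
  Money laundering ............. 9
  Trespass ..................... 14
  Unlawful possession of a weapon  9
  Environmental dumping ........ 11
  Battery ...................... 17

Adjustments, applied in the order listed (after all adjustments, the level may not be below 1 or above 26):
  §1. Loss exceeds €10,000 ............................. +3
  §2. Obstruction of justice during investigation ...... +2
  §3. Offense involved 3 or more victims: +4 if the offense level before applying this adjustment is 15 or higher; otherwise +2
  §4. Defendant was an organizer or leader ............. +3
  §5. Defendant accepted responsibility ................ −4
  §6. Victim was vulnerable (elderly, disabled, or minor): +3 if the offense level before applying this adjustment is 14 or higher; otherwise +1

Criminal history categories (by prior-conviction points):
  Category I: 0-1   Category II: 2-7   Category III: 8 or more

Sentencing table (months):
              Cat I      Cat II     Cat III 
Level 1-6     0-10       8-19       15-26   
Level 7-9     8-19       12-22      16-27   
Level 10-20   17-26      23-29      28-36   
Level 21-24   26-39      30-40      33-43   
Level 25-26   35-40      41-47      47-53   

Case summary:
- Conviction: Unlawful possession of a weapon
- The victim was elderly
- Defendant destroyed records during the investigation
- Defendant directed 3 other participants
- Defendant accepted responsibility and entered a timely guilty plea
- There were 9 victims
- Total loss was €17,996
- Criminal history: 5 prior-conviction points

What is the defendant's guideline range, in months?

Base offense level for unlawful possession of a weapon: 9.
§1 applies: 9 + 3 = 12.
§2 applies: 12 + 2 = 14.
§3 applies (level before this adjustment is 14 < 15, so +2): 14 + 2 = 16.
§4 applies: 16 + 3 = 19.
§5 applies: 19 − 4 = 15.
§6 applies (level before this adjustment is 15 ≥ 14, so +3): 15 + 3 = 18.
Final offense level: 18.
Criminal history: 5 prior points → Category II (2-7).
Level 18 falls in the 10-20 band.
Grid: Level 10-20 × Category II = 23-29 months.

23-29 months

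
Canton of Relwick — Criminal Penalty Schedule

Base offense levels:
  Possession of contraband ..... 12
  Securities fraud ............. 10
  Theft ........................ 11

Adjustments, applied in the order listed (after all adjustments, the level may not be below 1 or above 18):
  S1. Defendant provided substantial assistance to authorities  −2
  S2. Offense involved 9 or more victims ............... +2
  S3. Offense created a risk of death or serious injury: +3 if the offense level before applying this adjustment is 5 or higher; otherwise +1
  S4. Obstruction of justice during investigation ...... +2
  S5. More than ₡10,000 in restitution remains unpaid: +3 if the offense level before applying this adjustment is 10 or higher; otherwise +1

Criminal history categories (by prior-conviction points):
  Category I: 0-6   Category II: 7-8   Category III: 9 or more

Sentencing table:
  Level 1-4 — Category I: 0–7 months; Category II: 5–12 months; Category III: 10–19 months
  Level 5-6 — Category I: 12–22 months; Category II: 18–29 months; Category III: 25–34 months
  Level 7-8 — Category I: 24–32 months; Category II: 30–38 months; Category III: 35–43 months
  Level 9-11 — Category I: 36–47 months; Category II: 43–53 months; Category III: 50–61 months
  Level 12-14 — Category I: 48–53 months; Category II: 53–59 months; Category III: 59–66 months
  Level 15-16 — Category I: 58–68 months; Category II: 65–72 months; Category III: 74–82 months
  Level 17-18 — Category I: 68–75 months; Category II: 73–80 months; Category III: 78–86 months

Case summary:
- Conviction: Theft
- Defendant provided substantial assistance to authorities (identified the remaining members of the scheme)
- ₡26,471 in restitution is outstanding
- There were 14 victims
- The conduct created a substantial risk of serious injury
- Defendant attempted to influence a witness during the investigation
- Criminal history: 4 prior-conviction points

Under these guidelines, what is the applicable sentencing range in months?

Base offense level for theft: 11.
S1 applies: 11 − 2 = 9.
S2 applies: 9 + 2 = 11.
S3 applies (level before this adjustment is 11 ≥ 5, so +3): 11 + 3 = 14.
S4 applies: 14 + 2 = 16.
S5 applies (level before this adjustment is 16 ≥ 10, so +3): 16 + 3 = 19.
Level 19 exceeds the maximum of 18; capped at 18.
Final offense level: 18.
Criminal history: 4 prior points → Category I (0-6).
Level 18 falls in the 17-18 band.
Grid: Level 17-18 × Category I = 68-75 months.

68-75 months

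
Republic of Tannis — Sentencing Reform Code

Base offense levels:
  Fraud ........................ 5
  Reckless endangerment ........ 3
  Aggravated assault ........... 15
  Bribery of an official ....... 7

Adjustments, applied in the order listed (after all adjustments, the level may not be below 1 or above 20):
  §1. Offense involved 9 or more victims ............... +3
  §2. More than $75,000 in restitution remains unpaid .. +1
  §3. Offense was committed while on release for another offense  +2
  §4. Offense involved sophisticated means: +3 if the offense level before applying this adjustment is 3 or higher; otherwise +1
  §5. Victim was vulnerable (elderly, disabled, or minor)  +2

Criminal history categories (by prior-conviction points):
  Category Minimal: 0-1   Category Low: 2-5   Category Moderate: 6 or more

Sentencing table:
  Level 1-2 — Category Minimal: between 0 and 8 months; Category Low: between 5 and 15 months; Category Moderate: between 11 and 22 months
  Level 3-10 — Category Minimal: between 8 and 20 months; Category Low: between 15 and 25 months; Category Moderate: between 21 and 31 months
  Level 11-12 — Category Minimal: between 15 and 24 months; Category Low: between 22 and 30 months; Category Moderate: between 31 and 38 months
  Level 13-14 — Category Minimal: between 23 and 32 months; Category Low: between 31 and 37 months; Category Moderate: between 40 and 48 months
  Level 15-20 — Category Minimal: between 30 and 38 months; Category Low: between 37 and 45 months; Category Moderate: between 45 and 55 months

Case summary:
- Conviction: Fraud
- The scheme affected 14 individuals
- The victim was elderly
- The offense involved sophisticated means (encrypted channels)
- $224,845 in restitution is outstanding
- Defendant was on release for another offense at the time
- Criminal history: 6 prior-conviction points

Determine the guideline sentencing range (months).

Base offense level for fraud: 5.
§1 applies: 5 + 3 = 8.
§2 applies: 8 + 1 = 9.
§3 applies: 9 + 2 = 11.
§4 applies (level before this adjustment is 11 ≥ 3, so +3): 11 + 3 = 14.
§5 applies: 14 + 2 = 16.
Final offense level: 16.
Criminal history: 6 prior points → Category Moderate (6+).
Level 16 falls in the 15-20 band.
Grid: Level 15-20 × Category Moderate = 45-55 months.

45-55 months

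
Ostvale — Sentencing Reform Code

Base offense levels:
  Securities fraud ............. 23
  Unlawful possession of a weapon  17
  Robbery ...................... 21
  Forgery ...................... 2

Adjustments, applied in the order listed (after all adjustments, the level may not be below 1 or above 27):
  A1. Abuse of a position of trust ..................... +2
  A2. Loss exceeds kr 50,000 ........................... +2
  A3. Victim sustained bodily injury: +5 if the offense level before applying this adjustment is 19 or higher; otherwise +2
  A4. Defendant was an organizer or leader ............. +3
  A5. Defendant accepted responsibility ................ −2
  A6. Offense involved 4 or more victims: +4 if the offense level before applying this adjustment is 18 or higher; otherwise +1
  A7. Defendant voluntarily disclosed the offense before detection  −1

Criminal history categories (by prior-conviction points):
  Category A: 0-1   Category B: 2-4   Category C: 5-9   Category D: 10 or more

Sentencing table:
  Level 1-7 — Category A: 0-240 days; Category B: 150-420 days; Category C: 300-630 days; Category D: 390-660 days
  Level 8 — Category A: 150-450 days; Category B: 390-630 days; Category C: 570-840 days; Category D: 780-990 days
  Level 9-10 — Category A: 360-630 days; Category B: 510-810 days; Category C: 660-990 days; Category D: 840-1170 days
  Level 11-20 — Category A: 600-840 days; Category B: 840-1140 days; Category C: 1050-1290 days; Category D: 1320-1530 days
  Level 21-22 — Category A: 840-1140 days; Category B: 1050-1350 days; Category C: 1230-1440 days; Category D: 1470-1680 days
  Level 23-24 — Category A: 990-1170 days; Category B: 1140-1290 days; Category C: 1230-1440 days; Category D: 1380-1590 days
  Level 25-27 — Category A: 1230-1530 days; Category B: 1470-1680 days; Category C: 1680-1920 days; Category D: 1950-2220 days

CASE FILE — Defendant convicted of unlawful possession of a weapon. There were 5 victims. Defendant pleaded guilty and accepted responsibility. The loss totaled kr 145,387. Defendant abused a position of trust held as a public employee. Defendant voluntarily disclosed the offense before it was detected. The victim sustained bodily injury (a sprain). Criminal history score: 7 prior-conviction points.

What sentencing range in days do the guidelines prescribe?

1680-1920 days

Base offense level for unlawful possession of a weapon: 17.
A1 applies: 17 + 2 = 19.
A2 applies: 19 + 2 = 21.
A3 applies (level before this adjustment is 21 ≥ 19, so +5): 21 + 5 = 26.
A4 does not apply.
A5 applies: 26 − 2 = 24.
A6 applies (level before this adjustment is 24 ≥ 18, so +4): 24 + 4 = 28.
A7 applies: 28 − 1 = 27.
Final offense level: 27.
Criminal history: 7 prior points → Category C (5-9).
Level 27 falls in the 25-27 band.
Grid: Level 25-27 × Category C = 1680-1920 days.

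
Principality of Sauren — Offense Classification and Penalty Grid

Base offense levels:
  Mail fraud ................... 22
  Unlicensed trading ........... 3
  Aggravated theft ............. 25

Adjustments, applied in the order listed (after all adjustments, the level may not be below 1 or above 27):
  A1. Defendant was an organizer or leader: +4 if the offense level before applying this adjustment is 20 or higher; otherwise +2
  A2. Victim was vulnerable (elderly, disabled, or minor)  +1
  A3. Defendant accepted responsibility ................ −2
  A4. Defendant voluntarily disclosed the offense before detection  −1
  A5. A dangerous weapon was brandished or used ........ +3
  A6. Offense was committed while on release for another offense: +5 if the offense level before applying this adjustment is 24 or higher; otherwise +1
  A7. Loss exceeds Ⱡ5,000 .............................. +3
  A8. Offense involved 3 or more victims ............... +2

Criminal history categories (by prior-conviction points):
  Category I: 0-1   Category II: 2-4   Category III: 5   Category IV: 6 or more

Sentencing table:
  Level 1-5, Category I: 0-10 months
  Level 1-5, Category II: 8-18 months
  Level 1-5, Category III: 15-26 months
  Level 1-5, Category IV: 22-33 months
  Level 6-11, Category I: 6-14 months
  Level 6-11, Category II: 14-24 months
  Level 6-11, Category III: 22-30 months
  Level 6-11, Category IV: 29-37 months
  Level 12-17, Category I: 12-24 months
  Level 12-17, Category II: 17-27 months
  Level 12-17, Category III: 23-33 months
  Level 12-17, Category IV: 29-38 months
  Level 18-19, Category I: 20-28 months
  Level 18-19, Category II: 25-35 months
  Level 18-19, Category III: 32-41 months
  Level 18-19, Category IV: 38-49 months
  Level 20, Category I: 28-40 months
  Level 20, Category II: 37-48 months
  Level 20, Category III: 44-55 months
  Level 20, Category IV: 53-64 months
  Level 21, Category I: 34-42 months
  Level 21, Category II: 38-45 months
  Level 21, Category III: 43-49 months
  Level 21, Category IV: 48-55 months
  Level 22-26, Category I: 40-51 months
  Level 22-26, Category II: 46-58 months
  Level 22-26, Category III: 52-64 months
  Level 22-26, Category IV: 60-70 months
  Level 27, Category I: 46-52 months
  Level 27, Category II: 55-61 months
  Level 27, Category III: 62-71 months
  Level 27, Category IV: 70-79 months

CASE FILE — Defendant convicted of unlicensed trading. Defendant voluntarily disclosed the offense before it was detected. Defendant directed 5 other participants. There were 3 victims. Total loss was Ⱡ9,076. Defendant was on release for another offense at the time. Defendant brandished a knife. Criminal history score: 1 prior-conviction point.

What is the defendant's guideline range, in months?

Base offense level for unlicensed trading: 3.
A1 applies (level before this adjustment is 3 < 20, so +2): 3 + 2 = 5.
A4 applies: 5 − 1 = 4.
A5 applies: 4 + 3 = 7.
A6 applies (level before this adjustment is 7 < 24, so +1): 7 + 1 = 8.
A7 applies: 8 + 3 = 11.
A8 applies: 11 + 2 = 13.
Final offense level: 13.
Criminal history: 1 prior point → Category I (0-1).
Level 13 falls in the 12-17 band.
Grid: Level 12-17 × Category I = 12-24 months.

12-24 months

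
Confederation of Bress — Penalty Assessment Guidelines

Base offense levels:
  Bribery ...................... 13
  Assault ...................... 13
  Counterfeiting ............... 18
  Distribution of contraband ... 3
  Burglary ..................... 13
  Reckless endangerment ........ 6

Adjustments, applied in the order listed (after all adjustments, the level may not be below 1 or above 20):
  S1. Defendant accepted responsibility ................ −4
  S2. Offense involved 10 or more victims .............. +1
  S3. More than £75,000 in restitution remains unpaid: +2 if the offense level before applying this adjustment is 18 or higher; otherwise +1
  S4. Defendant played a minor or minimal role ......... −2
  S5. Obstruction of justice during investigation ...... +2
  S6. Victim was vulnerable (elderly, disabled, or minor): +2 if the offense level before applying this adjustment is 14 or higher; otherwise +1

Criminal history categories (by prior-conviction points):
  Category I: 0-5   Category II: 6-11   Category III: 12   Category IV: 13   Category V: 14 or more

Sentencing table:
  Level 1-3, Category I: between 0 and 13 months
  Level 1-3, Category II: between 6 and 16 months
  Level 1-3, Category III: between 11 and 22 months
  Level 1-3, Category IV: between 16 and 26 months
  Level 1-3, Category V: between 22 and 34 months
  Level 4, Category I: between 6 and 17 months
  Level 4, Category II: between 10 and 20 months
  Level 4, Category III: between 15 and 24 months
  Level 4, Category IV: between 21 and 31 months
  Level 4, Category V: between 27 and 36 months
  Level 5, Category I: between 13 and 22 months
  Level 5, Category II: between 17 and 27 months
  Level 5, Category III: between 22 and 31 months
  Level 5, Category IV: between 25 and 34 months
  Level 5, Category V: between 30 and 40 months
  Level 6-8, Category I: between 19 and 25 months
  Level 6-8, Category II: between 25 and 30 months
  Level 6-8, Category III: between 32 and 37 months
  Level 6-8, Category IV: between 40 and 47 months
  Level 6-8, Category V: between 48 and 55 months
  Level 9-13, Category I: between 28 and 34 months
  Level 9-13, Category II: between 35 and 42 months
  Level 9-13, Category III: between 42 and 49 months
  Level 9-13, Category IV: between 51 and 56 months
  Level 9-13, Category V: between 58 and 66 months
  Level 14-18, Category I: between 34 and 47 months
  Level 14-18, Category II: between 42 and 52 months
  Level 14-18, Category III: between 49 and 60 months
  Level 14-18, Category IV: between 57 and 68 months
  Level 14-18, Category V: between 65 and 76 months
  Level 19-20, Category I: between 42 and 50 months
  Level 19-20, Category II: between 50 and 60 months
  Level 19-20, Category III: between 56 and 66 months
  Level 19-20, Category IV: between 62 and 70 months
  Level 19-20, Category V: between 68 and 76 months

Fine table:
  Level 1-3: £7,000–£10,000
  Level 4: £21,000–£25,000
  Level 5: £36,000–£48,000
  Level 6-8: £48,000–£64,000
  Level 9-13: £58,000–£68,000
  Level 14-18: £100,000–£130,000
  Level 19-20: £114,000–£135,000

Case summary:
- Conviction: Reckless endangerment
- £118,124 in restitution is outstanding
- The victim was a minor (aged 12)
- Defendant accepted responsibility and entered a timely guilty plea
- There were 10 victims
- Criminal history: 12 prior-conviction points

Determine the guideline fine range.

£36,000–£48,000

Base offense level for reckless endangerment: 6.
S1 applies: 6 − 4 = 2.
S2 applies: 2 + 1 = 3.
S3 applies (level before this adjustment is 3 < 18, so +1): 3 + 1 = 4.
S4 does not apply.
S5 does not apply.
S6 applies (level before this adjustment is 4 < 14, so +1): 4 + 1 = 5.
Final offense level: 5.
Level 5 falls in the 5 band.
Fine table: Level 5 → £36,000–£48,000.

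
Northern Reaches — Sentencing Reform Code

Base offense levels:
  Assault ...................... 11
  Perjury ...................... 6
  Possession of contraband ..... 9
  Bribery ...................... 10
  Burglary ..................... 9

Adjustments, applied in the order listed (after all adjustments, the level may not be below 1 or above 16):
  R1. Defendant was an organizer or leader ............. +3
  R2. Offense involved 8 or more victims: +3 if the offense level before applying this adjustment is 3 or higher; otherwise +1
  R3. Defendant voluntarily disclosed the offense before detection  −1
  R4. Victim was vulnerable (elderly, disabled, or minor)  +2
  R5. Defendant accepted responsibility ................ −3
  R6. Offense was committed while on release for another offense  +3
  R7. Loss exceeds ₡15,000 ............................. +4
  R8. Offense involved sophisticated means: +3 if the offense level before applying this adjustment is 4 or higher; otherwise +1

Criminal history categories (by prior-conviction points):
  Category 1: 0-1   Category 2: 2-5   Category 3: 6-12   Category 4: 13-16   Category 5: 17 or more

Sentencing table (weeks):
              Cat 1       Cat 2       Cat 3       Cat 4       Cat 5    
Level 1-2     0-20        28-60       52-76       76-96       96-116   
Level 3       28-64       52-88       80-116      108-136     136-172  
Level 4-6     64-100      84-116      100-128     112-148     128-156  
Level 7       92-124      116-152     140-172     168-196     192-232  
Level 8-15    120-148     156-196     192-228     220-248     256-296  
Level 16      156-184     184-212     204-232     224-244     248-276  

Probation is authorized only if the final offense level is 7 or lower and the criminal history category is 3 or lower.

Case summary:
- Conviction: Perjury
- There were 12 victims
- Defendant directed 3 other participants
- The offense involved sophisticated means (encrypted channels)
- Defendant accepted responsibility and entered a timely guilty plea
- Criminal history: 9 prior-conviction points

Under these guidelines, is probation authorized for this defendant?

Base offense level for perjury: 6.
R1 applies: 6 + 3 = 9.
R2 applies (level before this adjustment is 9 ≥ 3, so +3): 9 + 3 = 12.
R4 does not apply.
R5 applies: 12 − 3 = 9.
R8 applies (level before this adjustment is 9 ≥ 4, so +3): 9 + 3 = 12.
Final offense level: 12.
Criminal history: 9 prior points → Category 3 (6-12).
Level 12 falls in the 8-15 band.
Grid: Level 8-15 × Category 3 = 192-228 weeks.
Probation check: level 12 > 7 and category 3 ≤ 3 → not eligible.

No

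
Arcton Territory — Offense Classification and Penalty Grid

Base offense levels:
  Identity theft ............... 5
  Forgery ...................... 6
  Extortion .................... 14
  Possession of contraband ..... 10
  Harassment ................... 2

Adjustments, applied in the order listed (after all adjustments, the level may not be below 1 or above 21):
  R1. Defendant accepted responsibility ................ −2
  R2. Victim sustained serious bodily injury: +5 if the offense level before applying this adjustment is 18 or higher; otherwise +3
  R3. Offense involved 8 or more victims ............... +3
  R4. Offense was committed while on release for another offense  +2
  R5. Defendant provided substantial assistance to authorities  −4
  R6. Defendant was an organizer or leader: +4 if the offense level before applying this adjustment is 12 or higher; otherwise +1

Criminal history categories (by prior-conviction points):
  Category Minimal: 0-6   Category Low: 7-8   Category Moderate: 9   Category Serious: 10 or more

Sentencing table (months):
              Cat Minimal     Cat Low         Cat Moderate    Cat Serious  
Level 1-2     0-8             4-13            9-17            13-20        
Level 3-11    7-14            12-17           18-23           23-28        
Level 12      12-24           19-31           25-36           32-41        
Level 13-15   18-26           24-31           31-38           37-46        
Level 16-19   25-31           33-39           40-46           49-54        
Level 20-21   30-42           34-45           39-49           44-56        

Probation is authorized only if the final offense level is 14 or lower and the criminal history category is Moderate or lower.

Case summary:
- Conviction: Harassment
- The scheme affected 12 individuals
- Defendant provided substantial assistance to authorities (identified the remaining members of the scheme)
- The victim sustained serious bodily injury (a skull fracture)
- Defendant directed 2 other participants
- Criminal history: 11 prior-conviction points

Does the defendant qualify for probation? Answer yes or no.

Base offense level for harassment: 2.
R2 applies (level before this adjustment is 2 < 18, so +3): 2 + 3 = 5.
R3 applies: 5 + 3 = 8.
R4 does not apply.
R5 applies: 8 − 4 = 4.
R6 applies (level before this adjustment is 4 < 12, so +1): 4 + 1 = 5.
Final offense level: 5.
Criminal history: 11 prior points → Category Serious (10+).
Level 5 falls in the 3-11 band.
Grid: Level 3-11 × Category Serious = 23-28 months.
Probation check: level 5 ≤ 14 and category Serious > Moderate → not eligible.

No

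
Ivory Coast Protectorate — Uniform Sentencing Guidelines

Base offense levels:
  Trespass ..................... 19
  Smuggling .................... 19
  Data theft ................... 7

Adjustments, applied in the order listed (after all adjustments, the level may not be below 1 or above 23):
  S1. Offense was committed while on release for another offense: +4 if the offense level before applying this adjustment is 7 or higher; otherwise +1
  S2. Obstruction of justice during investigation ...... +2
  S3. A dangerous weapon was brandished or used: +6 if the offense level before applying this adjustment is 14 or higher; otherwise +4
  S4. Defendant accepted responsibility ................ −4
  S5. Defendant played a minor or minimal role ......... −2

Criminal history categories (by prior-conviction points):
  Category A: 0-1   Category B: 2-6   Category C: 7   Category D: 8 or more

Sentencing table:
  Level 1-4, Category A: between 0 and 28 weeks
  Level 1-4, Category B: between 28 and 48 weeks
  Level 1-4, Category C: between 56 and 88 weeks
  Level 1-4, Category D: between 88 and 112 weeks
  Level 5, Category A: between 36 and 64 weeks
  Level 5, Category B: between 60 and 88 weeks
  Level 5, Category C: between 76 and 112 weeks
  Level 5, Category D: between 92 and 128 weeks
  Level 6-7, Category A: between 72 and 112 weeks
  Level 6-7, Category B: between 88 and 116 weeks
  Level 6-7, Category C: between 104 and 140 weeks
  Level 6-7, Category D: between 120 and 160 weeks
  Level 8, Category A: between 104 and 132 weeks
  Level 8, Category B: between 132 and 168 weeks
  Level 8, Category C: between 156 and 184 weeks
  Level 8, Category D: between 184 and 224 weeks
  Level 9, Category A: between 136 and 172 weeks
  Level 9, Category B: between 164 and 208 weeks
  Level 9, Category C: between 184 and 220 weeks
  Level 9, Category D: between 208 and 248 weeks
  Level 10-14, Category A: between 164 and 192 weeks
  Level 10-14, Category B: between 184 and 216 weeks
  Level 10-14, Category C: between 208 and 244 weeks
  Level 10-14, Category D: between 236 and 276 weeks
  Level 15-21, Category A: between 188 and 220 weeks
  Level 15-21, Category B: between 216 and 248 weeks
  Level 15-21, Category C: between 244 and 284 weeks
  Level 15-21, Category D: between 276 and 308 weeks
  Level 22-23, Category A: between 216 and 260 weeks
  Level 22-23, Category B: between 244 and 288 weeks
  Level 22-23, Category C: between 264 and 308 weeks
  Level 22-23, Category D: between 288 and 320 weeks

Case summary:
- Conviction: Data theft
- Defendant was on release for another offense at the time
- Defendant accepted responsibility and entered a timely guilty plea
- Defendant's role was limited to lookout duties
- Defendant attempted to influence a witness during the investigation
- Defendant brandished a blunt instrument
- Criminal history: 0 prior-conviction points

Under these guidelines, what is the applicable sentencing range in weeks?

Base offense level for data theft: 7.
S1 applies (level before this adjustment is 7 ≥ 7, so +4): 7 + 4 = 11.
S2 applies: 11 + 2 = 13.
S3 applies (level before this adjustment is 13 < 14, so +4): 13 + 4 = 17.
S4 applies: 17 − 4 = 13.
S5 applies: 13 − 2 = 11.
Final offense level: 11.
Criminal history: 0 prior points → Category A (0-1).
Level 11 falls in the 10-14 band.
Grid: Level 10-14 × Category A = 164-192 weeks.

164-192 weeks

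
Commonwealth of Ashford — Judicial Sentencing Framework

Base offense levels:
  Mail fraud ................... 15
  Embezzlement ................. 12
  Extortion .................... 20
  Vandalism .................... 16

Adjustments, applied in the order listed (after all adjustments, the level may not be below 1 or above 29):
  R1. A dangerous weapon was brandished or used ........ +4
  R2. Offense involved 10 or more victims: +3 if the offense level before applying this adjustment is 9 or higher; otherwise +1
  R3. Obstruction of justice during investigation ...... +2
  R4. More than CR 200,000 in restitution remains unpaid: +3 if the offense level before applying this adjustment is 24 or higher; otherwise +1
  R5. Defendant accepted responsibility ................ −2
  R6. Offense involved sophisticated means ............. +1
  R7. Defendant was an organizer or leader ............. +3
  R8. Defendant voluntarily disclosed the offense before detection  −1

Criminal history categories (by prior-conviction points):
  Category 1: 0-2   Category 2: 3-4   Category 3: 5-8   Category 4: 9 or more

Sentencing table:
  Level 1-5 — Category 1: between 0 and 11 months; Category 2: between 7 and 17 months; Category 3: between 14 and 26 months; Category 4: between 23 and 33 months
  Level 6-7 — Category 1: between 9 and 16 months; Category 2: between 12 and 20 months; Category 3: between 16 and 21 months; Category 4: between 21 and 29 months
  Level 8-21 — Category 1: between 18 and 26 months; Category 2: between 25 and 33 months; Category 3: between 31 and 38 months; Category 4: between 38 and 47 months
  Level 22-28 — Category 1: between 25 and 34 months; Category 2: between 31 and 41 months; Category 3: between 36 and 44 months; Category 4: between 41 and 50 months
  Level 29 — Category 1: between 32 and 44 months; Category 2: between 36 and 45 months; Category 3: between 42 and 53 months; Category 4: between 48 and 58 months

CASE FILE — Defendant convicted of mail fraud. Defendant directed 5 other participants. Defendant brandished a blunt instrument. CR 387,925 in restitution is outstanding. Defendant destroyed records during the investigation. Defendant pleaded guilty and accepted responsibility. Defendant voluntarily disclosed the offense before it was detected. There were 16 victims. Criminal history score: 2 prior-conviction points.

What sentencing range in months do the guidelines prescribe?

Base offense level for mail fraud: 15.
R1 applies: 15 + 4 = 19.
R2 applies (level before this adjustment is 19 ≥ 9, so +3): 19 + 3 = 22.
R3 applies: 22 + 2 = 24.
R4 applies (level before this adjustment is 24 ≥ 24, so +3): 24 + 3 = 27.
R5 applies: 27 − 2 = 25.
R6 does not apply.
R7 applies: 25 + 3 = 28.
R8 applies: 28 − 1 = 27.
Final offense level: 27.
Criminal history: 2 prior points → Category 1 (0-2).
Level 27 falls in the 22-28 band.
Grid: Level 22-28 × Category 1 = 25-34 months.

25-34 months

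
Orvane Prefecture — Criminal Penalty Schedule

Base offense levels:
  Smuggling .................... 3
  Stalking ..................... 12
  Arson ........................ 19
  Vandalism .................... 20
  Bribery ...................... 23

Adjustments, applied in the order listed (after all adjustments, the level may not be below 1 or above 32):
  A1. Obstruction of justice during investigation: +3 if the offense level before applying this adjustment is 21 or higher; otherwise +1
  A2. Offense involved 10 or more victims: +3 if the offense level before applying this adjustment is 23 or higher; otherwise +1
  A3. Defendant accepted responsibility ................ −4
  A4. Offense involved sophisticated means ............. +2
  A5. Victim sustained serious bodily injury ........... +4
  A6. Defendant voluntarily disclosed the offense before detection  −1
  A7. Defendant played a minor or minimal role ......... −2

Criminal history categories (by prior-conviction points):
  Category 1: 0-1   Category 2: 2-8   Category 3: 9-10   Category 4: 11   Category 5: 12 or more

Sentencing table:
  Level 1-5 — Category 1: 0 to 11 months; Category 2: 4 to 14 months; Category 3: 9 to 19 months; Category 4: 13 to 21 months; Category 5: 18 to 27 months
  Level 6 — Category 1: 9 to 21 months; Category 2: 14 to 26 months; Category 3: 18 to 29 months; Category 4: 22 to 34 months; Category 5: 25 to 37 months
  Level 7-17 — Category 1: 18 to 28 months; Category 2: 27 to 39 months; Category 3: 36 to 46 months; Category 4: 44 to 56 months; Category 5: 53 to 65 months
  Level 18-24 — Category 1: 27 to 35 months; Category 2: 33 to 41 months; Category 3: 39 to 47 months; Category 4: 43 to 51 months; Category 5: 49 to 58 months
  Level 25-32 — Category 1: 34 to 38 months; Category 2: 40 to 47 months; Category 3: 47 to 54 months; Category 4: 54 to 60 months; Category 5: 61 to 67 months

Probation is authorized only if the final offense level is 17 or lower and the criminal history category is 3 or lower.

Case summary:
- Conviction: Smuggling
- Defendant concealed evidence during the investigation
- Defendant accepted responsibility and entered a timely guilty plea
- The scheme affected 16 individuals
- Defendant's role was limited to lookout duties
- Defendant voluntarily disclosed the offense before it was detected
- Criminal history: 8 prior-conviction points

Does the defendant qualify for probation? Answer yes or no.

Yes

Base offense level for smuggling: 3.
A1 applies (level before this adjustment is 3 < 21, so +1): 3 + 1 = 4.
A2 applies (level before this adjustment is 4 < 23, so +1): 4 + 1 = 5.
A3 applies: 5 − 4 = 1.
A6 applies: 1 − 1 = 0.
A7 applies: 0 − 2 = -2.
Level -2 is below the minimum of 1; floored at 1.
Final offense level: 1.
Criminal history: 8 prior points → Category 2 (2-8).
Level 1 falls in the 1-5 band.
Grid: Level 1-5 × Category 2 = 4-14 months.
Probation check: level 1 ≤ 17 and category 2 ≤ 3 → eligible.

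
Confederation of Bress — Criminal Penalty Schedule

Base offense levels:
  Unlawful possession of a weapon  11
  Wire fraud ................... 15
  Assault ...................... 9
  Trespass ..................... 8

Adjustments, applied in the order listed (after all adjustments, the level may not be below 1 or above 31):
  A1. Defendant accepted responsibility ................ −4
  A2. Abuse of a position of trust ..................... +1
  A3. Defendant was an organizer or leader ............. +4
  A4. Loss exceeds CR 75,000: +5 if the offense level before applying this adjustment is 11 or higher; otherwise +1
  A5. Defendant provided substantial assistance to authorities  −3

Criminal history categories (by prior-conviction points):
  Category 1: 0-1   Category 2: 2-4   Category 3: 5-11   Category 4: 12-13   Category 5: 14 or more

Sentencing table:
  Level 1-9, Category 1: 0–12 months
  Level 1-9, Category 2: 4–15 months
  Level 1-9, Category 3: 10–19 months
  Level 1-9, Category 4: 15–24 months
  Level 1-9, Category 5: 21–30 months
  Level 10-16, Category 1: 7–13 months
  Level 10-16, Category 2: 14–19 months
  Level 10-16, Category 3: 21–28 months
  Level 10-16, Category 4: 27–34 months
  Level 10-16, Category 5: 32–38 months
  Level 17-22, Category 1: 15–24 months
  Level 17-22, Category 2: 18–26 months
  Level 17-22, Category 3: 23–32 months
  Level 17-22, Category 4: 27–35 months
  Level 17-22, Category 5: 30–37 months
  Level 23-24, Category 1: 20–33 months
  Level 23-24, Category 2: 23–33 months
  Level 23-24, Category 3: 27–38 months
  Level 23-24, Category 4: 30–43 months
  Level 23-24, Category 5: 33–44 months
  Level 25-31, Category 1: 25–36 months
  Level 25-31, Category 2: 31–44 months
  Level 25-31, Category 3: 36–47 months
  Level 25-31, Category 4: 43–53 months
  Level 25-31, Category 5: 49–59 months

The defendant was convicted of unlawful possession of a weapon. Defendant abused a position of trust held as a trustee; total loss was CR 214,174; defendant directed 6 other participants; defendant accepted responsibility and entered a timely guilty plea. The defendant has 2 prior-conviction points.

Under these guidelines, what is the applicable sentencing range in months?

Base offense level for unlawful possession of a weapon: 11.
A1 applies: 11 − 4 = 7.
A2 applies: 7 + 1 = 8.
A3 applies: 8 + 4 = 12.
A4 applies (level before this adjustment is 12 ≥ 11, so +5): 12 + 5 = 17.
Final offense level: 17.
Criminal history: 2 prior points → Category 2 (2-4).
Level 17 falls in the 17-22 band.
Grid: Level 17-22 × Category 2 = 18-26 months.

18-26 months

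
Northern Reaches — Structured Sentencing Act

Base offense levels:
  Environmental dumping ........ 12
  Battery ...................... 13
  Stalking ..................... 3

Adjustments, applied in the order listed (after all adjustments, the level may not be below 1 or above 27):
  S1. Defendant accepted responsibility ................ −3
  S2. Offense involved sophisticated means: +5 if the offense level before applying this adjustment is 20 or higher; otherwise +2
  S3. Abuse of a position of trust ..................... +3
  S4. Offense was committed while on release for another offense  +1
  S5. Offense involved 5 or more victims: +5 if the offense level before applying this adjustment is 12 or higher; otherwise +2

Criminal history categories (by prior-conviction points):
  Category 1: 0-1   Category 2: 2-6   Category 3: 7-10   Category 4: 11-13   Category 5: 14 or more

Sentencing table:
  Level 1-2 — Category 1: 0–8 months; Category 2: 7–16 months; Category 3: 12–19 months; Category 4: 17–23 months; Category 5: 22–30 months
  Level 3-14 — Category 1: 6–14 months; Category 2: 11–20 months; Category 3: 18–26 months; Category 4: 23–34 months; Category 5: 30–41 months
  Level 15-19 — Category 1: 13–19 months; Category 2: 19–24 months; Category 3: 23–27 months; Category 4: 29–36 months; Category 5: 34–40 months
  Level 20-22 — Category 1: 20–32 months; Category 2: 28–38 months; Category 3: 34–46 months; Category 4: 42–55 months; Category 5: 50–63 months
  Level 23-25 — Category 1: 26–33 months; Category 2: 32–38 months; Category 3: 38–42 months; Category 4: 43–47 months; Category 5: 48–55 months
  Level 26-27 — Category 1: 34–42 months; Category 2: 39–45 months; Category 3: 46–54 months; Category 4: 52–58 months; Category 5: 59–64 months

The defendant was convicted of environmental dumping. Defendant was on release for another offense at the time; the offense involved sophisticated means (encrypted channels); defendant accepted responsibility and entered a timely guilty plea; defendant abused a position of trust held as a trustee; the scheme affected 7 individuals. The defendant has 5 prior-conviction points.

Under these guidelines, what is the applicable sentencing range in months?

28-38 months

Base offense level for environmental dumping: 12.
S1 applies: 12 − 3 = 9.
S2 applies (level before this adjustment is 9 < 20, so +2): 9 + 2 = 11.
S3 applies: 11 + 3 = 14.
S4 applies: 14 + 1 = 15.
S5 applies (level before this adjustment is 15 ≥ 12, so +5): 15 + 5 = 20.
Final offense level: 20.
Criminal history: 5 prior points → Category 2 (2-6).
Level 20 falls in the 20-22 band.
Grid: Level 20-22 × Category 2 = 28-38 months.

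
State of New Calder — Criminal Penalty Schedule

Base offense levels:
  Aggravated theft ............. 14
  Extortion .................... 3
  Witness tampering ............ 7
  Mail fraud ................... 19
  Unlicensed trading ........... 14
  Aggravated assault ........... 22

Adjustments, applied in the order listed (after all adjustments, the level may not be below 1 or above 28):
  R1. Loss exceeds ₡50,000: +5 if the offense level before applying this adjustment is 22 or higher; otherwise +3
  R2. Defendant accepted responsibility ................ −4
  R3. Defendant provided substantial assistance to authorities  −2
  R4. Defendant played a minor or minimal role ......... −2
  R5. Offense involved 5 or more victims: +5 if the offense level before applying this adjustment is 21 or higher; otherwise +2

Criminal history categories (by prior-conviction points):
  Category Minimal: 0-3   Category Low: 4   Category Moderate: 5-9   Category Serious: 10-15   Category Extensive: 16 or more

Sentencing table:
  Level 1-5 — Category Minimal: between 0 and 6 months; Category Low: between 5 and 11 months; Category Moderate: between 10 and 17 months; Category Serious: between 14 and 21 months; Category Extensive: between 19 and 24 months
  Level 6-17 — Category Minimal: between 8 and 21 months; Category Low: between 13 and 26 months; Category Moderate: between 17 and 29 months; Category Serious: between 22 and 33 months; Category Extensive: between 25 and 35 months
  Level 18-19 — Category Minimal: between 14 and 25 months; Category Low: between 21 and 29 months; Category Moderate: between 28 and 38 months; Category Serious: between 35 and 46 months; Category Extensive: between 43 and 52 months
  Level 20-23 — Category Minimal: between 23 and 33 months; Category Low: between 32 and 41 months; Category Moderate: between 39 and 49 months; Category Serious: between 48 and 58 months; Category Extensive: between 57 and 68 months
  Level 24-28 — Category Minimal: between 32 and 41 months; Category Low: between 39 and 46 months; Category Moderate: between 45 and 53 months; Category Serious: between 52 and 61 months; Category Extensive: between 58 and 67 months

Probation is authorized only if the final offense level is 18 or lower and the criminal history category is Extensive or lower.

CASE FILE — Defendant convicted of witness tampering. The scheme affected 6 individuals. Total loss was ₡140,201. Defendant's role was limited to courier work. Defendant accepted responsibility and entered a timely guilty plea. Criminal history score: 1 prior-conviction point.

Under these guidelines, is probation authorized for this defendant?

Yes

Base offense level for witness tampering: 7.
R1 applies (level before this adjustment is 7 < 22, so +3): 7 + 3 = 10.
R2 applies: 10 − 4 = 6.
R4 applies: 6 − 2 = 4.
R5 applies (level before this adjustment is 4 < 21, so +2): 4 + 2 = 6.
Final offense level: 6.
Criminal history: 1 prior point → Category Minimal (0-3).
Level 6 falls in the 6-17 band.
Grid: Level 6-17 × Category Minimal = 8-21 months.
Probation check: level 6 ≤ 18 and category Minimal ≤ Extensive → eligible.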